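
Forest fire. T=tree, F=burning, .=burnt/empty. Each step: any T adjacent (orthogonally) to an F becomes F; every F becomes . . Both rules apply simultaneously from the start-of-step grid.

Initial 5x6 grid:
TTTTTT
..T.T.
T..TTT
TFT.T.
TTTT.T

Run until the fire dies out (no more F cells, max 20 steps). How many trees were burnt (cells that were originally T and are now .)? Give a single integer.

Step 1: +3 fires, +1 burnt (F count now 3)
Step 2: +3 fires, +3 burnt (F count now 3)
Step 3: +1 fires, +3 burnt (F count now 1)
Step 4: +0 fires, +1 burnt (F count now 0)
Fire out after step 4
Initially T: 20, now '.': 17
Total burnt (originally-T cells now '.'): 7

Answer: 7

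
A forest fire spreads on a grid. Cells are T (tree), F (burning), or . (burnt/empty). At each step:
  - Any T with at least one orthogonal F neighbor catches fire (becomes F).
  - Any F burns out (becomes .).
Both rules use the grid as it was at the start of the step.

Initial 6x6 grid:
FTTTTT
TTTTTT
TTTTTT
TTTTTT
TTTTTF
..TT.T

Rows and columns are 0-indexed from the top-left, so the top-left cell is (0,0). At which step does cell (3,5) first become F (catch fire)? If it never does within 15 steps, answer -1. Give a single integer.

Step 1: cell (3,5)='F' (+5 fires, +2 burnt)
  -> target ignites at step 1
Step 2: cell (3,5)='.' (+6 fires, +5 burnt)
Step 3: cell (3,5)='.' (+9 fires, +6 burnt)
Step 4: cell (3,5)='.' (+11 fires, +9 burnt)
Step 5: cell (3,5)='.' (+0 fires, +11 burnt)
  fire out at step 5

1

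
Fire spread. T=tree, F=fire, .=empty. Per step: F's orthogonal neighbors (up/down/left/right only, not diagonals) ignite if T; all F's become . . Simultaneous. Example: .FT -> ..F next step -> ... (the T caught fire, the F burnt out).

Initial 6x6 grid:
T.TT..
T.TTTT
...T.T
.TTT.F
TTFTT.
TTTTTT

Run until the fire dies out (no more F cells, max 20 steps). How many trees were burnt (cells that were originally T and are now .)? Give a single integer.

Step 1: +5 fires, +2 burnt (F count now 5)
Step 2: +7 fires, +5 burnt (F count now 7)
Step 3: +4 fires, +7 burnt (F count now 4)
Step 4: +2 fires, +4 burnt (F count now 2)
Step 5: +2 fires, +2 burnt (F count now 2)
Step 6: +1 fires, +2 burnt (F count now 1)
Step 7: +0 fires, +1 burnt (F count now 0)
Fire out after step 7
Initially T: 23, now '.': 34
Total burnt (originally-T cells now '.'): 21

Answer: 21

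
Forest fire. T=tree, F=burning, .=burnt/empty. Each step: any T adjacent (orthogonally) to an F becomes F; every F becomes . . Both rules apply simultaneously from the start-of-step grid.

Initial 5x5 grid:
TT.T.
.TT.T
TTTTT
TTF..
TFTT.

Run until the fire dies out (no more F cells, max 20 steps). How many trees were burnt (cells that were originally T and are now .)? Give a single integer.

Answer: 15

Derivation:
Step 1: +4 fires, +2 burnt (F count now 4)
Step 2: +5 fires, +4 burnt (F count now 5)
Step 3: +3 fires, +5 burnt (F count now 3)
Step 4: +2 fires, +3 burnt (F count now 2)
Step 5: +1 fires, +2 burnt (F count now 1)
Step 6: +0 fires, +1 burnt (F count now 0)
Fire out after step 6
Initially T: 16, now '.': 24
Total burnt (originally-T cells now '.'): 15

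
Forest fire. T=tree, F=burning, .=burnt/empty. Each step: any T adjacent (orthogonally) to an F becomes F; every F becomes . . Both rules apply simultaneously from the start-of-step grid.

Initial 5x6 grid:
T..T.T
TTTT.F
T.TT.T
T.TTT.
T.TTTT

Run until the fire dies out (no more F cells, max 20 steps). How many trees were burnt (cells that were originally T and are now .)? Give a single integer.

Step 1: +2 fires, +1 burnt (F count now 2)
Step 2: +0 fires, +2 burnt (F count now 0)
Fire out after step 2
Initially T: 20, now '.': 12
Total burnt (originally-T cells now '.'): 2

Answer: 2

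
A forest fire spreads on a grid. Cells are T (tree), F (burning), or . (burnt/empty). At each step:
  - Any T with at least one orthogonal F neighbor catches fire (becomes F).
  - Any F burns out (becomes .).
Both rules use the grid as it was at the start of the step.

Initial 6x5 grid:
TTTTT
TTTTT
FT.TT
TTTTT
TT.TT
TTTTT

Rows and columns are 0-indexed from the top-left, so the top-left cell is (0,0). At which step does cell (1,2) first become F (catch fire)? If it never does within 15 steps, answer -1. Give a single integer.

Step 1: cell (1,2)='T' (+3 fires, +1 burnt)
Step 2: cell (1,2)='T' (+4 fires, +3 burnt)
Step 3: cell (1,2)='F' (+5 fires, +4 burnt)
  -> target ignites at step 3
Step 4: cell (1,2)='.' (+4 fires, +5 burnt)
Step 5: cell (1,2)='.' (+6 fires, +4 burnt)
Step 6: cell (1,2)='.' (+4 fires, +6 burnt)
Step 7: cell (1,2)='.' (+1 fires, +4 burnt)
Step 8: cell (1,2)='.' (+0 fires, +1 burnt)
  fire out at step 8

3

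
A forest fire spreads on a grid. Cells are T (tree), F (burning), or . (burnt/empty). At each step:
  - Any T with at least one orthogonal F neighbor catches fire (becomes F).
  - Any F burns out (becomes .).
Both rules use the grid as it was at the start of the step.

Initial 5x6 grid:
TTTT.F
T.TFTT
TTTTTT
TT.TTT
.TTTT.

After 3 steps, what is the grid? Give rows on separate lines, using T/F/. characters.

Step 1: 5 trees catch fire, 2 burn out
  TTTF..
  T.F.FF
  TTTFTT
  TT.TTT
  .TTTT.
Step 2: 5 trees catch fire, 5 burn out
  TTF...
  T.....
  TTF.FF
  TT.FTT
  .TTTT.
Step 3: 5 trees catch fire, 5 burn out
  TF....
  T.....
  TF....
  TT..FF
  .TTFT.

TF....
T.....
TF....
TT..FF
.TTFT.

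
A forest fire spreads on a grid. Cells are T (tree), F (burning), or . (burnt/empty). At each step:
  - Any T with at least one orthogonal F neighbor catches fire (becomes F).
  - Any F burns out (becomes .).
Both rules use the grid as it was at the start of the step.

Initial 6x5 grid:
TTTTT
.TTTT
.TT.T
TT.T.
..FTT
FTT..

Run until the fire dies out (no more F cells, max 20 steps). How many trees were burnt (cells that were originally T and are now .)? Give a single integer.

Step 1: +3 fires, +2 burnt (F count now 3)
Step 2: +2 fires, +3 burnt (F count now 2)
Step 3: +0 fires, +2 burnt (F count now 0)
Fire out after step 3
Initially T: 19, now '.': 16
Total burnt (originally-T cells now '.'): 5

Answer: 5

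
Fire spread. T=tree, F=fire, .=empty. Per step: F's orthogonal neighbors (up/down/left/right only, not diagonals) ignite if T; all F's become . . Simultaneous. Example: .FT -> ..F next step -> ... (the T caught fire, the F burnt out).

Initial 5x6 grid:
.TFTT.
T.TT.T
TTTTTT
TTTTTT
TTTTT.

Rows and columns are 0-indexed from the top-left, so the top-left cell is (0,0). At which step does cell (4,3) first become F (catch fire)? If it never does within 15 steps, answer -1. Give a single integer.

Step 1: cell (4,3)='T' (+3 fires, +1 burnt)
Step 2: cell (4,3)='T' (+3 fires, +3 burnt)
Step 3: cell (4,3)='T' (+3 fires, +3 burnt)
Step 4: cell (4,3)='T' (+5 fires, +3 burnt)
Step 5: cell (4,3)='F' (+6 fires, +5 burnt)
  -> target ignites at step 5
Step 6: cell (4,3)='.' (+4 fires, +6 burnt)
Step 7: cell (4,3)='.' (+0 fires, +4 burnt)
  fire out at step 7

5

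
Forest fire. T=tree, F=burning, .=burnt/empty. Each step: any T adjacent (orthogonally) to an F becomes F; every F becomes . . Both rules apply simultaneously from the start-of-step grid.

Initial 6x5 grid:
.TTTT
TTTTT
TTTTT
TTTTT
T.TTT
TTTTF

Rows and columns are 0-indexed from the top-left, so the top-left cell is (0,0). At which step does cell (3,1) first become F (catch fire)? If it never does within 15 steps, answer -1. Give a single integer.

Step 1: cell (3,1)='T' (+2 fires, +1 burnt)
Step 2: cell (3,1)='T' (+3 fires, +2 burnt)
Step 3: cell (3,1)='T' (+4 fires, +3 burnt)
Step 4: cell (3,1)='T' (+4 fires, +4 burnt)
Step 5: cell (3,1)='F' (+5 fires, +4 burnt)
  -> target ignites at step 5
Step 6: cell (3,1)='.' (+4 fires, +5 burnt)
Step 7: cell (3,1)='.' (+3 fires, +4 burnt)
Step 8: cell (3,1)='.' (+2 fires, +3 burnt)
Step 9: cell (3,1)='.' (+0 fires, +2 burnt)
  fire out at step 9

5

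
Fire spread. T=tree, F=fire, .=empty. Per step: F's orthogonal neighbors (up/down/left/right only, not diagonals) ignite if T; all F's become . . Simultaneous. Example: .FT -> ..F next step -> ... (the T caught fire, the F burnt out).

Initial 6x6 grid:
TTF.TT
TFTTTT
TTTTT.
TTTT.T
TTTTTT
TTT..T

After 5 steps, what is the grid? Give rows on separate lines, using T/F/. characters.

Step 1: 4 trees catch fire, 2 burn out
  TF..TT
  F.FTTT
  TFTTT.
  TTTT.T
  TTTTTT
  TTT..T
Step 2: 5 trees catch fire, 4 burn out
  F...TT
  ...FTT
  F.FTT.
  TFTT.T
  TTTTTT
  TTT..T
Step 3: 5 trees catch fire, 5 burn out
  ....TT
  ....FT
  ...FT.
  F.FT.T
  TFTTTT
  TTT..T
Step 4: 7 trees catch fire, 5 burn out
  ....FT
  .....F
  ....F.
  ...F.T
  F.FTTT
  TFT..T
Step 5: 4 trees catch fire, 7 burn out
  .....F
  ......
  ......
  .....T
  ...FTT
  F.F..T

.....F
......
......
.....T
...FTT
F.F..T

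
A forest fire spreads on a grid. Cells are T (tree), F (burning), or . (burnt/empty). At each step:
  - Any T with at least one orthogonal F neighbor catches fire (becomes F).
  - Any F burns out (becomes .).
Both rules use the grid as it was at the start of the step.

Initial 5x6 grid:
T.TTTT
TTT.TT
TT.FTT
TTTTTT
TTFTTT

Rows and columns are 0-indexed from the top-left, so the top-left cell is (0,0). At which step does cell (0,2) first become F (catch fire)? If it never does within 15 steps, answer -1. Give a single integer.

Step 1: cell (0,2)='T' (+5 fires, +2 burnt)
Step 2: cell (0,2)='T' (+6 fires, +5 burnt)
Step 3: cell (0,2)='T' (+6 fires, +6 burnt)
Step 4: cell (0,2)='T' (+4 fires, +6 burnt)
Step 5: cell (0,2)='F' (+3 fires, +4 burnt)
  -> target ignites at step 5
Step 6: cell (0,2)='.' (+1 fires, +3 burnt)
Step 7: cell (0,2)='.' (+0 fires, +1 burnt)
  fire out at step 7

5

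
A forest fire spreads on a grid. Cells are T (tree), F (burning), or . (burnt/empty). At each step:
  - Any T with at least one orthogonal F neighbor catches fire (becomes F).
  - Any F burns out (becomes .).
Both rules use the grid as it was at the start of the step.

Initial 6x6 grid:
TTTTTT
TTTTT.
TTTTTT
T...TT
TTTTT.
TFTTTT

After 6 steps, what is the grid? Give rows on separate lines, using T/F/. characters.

Step 1: 3 trees catch fire, 1 burn out
  TTTTTT
  TTTTT.
  TTTTTT
  T...TT
  TFTTT.
  F.FTTT
Step 2: 3 trees catch fire, 3 burn out
  TTTTTT
  TTTTT.
  TTTTTT
  T...TT
  F.FTT.
  ...FTT
Step 3: 3 trees catch fire, 3 burn out
  TTTTTT
  TTTTT.
  TTTTTT
  F...TT
  ...FT.
  ....FT
Step 4: 3 trees catch fire, 3 burn out
  TTTTTT
  TTTTT.
  FTTTTT
  ....TT
  ....F.
  .....F
Step 5: 3 trees catch fire, 3 burn out
  TTTTTT
  FTTTT.
  .FTTTT
  ....FT
  ......
  ......
Step 6: 5 trees catch fire, 3 burn out
  FTTTTT
  .FTTT.
  ..FTFT
  .....F
  ......
  ......

FTTTTT
.FTTT.
..FTFT
.....F
......
......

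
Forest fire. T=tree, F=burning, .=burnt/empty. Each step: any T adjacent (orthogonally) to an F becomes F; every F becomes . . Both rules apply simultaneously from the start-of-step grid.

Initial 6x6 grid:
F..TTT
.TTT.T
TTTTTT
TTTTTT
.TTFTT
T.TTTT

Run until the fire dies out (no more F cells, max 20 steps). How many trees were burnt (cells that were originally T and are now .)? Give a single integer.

Answer: 27

Derivation:
Step 1: +4 fires, +2 burnt (F count now 4)
Step 2: +7 fires, +4 burnt (F count now 7)
Step 3: +6 fires, +7 burnt (F count now 6)
Step 4: +5 fires, +6 burnt (F count now 5)
Step 5: +4 fires, +5 burnt (F count now 4)
Step 6: +1 fires, +4 burnt (F count now 1)
Step 7: +0 fires, +1 burnt (F count now 0)
Fire out after step 7
Initially T: 28, now '.': 35
Total burnt (originally-T cells now '.'): 27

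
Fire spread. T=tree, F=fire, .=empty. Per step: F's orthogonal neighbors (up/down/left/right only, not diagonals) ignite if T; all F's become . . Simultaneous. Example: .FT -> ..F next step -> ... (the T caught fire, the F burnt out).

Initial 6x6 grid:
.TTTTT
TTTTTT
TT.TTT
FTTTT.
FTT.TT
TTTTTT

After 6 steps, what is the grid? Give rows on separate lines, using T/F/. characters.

Step 1: 4 trees catch fire, 2 burn out
  .TTTTT
  TTTTTT
  FT.TTT
  .FTTT.
  .FT.TT
  FTTTTT
Step 2: 5 trees catch fire, 4 burn out
  .TTTTT
  FTTTTT
  .F.TTT
  ..FTT.
  ..F.TT
  .FTTTT
Step 3: 3 trees catch fire, 5 burn out
  .TTTTT
  .FTTTT
  ...TTT
  ...FT.
  ....TT
  ..FTTT
Step 4: 5 trees catch fire, 3 burn out
  .FTTTT
  ..FTTT
  ...FTT
  ....F.
  ....TT
  ...FTT
Step 5: 5 trees catch fire, 5 burn out
  ..FTTT
  ...FTT
  ....FT
  ......
  ....FT
  ....FT
Step 6: 5 trees catch fire, 5 burn out
  ...FTT
  ....FT
  .....F
  ......
  .....F
  .....F

...FTT
....FT
.....F
......
.....F
.....F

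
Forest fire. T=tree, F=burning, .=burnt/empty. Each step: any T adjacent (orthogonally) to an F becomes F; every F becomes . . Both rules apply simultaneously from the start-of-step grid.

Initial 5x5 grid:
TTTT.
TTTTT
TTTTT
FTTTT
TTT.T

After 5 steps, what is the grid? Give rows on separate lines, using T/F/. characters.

Step 1: 3 trees catch fire, 1 burn out
  TTTT.
  TTTTT
  FTTTT
  .FTTT
  FTT.T
Step 2: 4 trees catch fire, 3 burn out
  TTTT.
  FTTTT
  .FTTT
  ..FTT
  .FT.T
Step 3: 5 trees catch fire, 4 burn out
  FTTT.
  .FTTT
  ..FTT
  ...FT
  ..F.T
Step 4: 4 trees catch fire, 5 burn out
  .FTT.
  ..FTT
  ...FT
  ....F
  ....T
Step 5: 4 trees catch fire, 4 burn out
  ..FT.
  ...FT
  ....F
  .....
  ....F

..FT.
...FT
....F
.....
....F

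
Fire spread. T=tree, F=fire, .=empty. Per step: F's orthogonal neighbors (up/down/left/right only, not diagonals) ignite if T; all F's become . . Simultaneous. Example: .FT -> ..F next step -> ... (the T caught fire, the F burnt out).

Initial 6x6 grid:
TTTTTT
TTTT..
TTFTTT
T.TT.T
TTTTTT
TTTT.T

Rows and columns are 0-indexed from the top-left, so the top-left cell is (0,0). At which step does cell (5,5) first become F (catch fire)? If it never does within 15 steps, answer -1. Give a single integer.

Step 1: cell (5,5)='T' (+4 fires, +1 burnt)
Step 2: cell (5,5)='T' (+7 fires, +4 burnt)
Step 3: cell (5,5)='T' (+8 fires, +7 burnt)
Step 4: cell (5,5)='T' (+7 fires, +8 burnt)
Step 5: cell (5,5)='T' (+3 fires, +7 burnt)
Step 6: cell (5,5)='F' (+1 fires, +3 burnt)
  -> target ignites at step 6
Step 7: cell (5,5)='.' (+0 fires, +1 burnt)
  fire out at step 7

6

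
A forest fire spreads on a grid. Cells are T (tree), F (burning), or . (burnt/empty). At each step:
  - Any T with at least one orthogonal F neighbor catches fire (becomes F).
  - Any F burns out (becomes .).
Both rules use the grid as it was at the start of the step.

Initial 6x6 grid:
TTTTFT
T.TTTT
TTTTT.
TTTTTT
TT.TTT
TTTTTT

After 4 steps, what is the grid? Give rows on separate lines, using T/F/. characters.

Step 1: 3 trees catch fire, 1 burn out
  TTTF.F
  T.TTFT
  TTTTT.
  TTTTTT
  TT.TTT
  TTTTTT
Step 2: 4 trees catch fire, 3 burn out
  TTF...
  T.TF.F
  TTTTF.
  TTTTTT
  TT.TTT
  TTTTTT
Step 3: 4 trees catch fire, 4 burn out
  TF....
  T.F...
  TTTF..
  TTTTFT
  TT.TTT
  TTTTTT
Step 4: 5 trees catch fire, 4 burn out
  F.....
  T.....
  TTF...
  TTTF.F
  TT.TFT
  TTTTTT

F.....
T.....
TTF...
TTTF.F
TT.TFT
TTTTTT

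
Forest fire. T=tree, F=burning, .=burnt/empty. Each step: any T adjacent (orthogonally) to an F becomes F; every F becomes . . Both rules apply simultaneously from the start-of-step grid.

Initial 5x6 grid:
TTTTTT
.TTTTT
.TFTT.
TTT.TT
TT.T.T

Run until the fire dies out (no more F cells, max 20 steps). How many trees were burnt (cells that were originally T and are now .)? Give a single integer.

Answer: 22

Derivation:
Step 1: +4 fires, +1 burnt (F count now 4)
Step 2: +5 fires, +4 burnt (F count now 5)
Step 3: +6 fires, +5 burnt (F count now 6)
Step 4: +5 fires, +6 burnt (F count now 5)
Step 5: +2 fires, +5 burnt (F count now 2)
Step 6: +0 fires, +2 burnt (F count now 0)
Fire out after step 6
Initially T: 23, now '.': 29
Total burnt (originally-T cells now '.'): 22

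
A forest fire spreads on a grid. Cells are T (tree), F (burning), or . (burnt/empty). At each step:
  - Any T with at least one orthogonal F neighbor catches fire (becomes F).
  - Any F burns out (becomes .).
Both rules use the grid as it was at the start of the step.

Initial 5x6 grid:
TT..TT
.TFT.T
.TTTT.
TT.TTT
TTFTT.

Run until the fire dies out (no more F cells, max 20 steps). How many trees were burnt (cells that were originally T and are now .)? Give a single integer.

Answer: 17

Derivation:
Step 1: +5 fires, +2 burnt (F count now 5)
Step 2: +7 fires, +5 burnt (F count now 7)
Step 3: +4 fires, +7 burnt (F count now 4)
Step 4: +1 fires, +4 burnt (F count now 1)
Step 5: +0 fires, +1 burnt (F count now 0)
Fire out after step 5
Initially T: 20, now '.': 27
Total burnt (originally-T cells now '.'): 17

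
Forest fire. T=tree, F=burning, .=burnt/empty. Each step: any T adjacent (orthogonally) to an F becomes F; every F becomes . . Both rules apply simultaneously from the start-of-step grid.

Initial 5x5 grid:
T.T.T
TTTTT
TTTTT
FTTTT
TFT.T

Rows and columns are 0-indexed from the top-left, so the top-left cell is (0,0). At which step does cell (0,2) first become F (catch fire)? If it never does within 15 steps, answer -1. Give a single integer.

Step 1: cell (0,2)='T' (+4 fires, +2 burnt)
Step 2: cell (0,2)='T' (+3 fires, +4 burnt)
Step 3: cell (0,2)='T' (+4 fires, +3 burnt)
Step 4: cell (0,2)='T' (+3 fires, +4 burnt)
Step 5: cell (0,2)='F' (+4 fires, +3 burnt)
  -> target ignites at step 5
Step 6: cell (0,2)='.' (+1 fires, +4 burnt)
Step 7: cell (0,2)='.' (+1 fires, +1 burnt)
Step 8: cell (0,2)='.' (+0 fires, +1 burnt)
  fire out at step 8

5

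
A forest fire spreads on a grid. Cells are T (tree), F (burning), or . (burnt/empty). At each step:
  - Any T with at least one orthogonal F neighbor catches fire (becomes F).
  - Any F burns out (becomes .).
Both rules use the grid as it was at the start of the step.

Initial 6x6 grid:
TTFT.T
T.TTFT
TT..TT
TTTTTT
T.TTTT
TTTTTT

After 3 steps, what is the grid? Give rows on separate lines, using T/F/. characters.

Step 1: 6 trees catch fire, 2 burn out
  TF.F.T
  T.FF.F
  TT..FT
  TTTTTT
  T.TTTT
  TTTTTT
Step 2: 4 trees catch fire, 6 burn out
  F....F
  T.....
  TT...F
  TTTTFT
  T.TTTT
  TTTTTT
Step 3: 4 trees catch fire, 4 burn out
  ......
  F.....
  TT....
  TTTF.F
  T.TTFT
  TTTTTT

......
F.....
TT....
TTTF.F
T.TTFT
TTTTTT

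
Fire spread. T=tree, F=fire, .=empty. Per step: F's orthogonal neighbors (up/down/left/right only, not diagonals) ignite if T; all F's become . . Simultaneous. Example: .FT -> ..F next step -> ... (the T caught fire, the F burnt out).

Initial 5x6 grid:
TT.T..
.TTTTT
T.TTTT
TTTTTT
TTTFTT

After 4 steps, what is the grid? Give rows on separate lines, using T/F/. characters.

Step 1: 3 trees catch fire, 1 burn out
  TT.T..
  .TTTTT
  T.TTTT
  TTTFTT
  TTF.FT
Step 2: 5 trees catch fire, 3 burn out
  TT.T..
  .TTTTT
  T.TFTT
  TTF.FT
  TF...F
Step 3: 6 trees catch fire, 5 burn out
  TT.T..
  .TTFTT
  T.F.FT
  TF...F
  F.....
Step 4: 5 trees catch fire, 6 burn out
  TT.F..
  .TF.FT
  T....F
  F.....
  ......

TT.F..
.TF.FT
T....F
F.....
......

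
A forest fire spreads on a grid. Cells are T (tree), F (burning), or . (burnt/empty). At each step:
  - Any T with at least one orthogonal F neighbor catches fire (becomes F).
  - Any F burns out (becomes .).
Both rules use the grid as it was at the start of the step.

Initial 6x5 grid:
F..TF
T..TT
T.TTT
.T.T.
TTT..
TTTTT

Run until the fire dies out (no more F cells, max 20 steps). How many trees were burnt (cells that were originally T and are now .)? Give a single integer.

Answer: 9

Derivation:
Step 1: +3 fires, +2 burnt (F count now 3)
Step 2: +3 fires, +3 burnt (F count now 3)
Step 3: +1 fires, +3 burnt (F count now 1)
Step 4: +2 fires, +1 burnt (F count now 2)
Step 5: +0 fires, +2 burnt (F count now 0)
Fire out after step 5
Initially T: 18, now '.': 21
Total burnt (originally-T cells now '.'): 9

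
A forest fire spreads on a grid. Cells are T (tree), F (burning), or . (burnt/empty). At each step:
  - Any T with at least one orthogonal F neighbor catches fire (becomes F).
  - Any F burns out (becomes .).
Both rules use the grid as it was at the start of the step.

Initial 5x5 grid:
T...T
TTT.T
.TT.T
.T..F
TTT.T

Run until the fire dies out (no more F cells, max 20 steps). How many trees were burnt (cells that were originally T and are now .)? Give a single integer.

Step 1: +2 fires, +1 burnt (F count now 2)
Step 2: +1 fires, +2 burnt (F count now 1)
Step 3: +1 fires, +1 burnt (F count now 1)
Step 4: +0 fires, +1 burnt (F count now 0)
Fire out after step 4
Initially T: 14, now '.': 15
Total burnt (originally-T cells now '.'): 4

Answer: 4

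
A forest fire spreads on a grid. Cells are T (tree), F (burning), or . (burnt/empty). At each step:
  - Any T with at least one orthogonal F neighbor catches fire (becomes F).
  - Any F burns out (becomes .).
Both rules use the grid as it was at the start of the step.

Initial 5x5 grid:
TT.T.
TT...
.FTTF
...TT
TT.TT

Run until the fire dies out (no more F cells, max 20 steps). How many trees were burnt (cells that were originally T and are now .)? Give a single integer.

Step 1: +4 fires, +2 burnt (F count now 4)
Step 2: +4 fires, +4 burnt (F count now 4)
Step 3: +2 fires, +4 burnt (F count now 2)
Step 4: +0 fires, +2 burnt (F count now 0)
Fire out after step 4
Initially T: 13, now '.': 22
Total burnt (originally-T cells now '.'): 10

Answer: 10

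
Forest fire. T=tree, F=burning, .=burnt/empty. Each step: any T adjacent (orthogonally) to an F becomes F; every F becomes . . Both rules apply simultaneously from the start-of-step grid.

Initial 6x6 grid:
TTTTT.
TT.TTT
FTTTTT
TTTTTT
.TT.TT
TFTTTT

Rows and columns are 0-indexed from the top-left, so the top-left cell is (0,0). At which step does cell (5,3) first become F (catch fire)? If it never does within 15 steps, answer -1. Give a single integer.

Step 1: cell (5,3)='T' (+6 fires, +2 burnt)
Step 2: cell (5,3)='F' (+6 fires, +6 burnt)
  -> target ignites at step 2
Step 3: cell (5,3)='.' (+4 fires, +6 burnt)
Step 4: cell (5,3)='.' (+6 fires, +4 burnt)
Step 5: cell (5,3)='.' (+5 fires, +6 burnt)
Step 6: cell (5,3)='.' (+3 fires, +5 burnt)
Step 7: cell (5,3)='.' (+0 fires, +3 burnt)
  fire out at step 7

2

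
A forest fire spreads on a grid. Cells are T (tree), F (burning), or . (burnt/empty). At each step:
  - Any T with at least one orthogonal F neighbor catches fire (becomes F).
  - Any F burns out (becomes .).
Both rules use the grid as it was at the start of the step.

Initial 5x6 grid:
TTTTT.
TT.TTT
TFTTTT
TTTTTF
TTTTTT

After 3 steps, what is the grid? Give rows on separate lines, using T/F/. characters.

Step 1: 7 trees catch fire, 2 burn out
  TTTTT.
  TF.TTT
  F.FTTF
  TFTTF.
  TTTTTF
Step 2: 10 trees catch fire, 7 burn out
  TFTTT.
  F..TTF
  ...FF.
  F.FF..
  TFTTF.
Step 3: 7 trees catch fire, 10 burn out
  F.FTT.
  ...FF.
  ......
  ......
  F.FF..

F.FTT.
...FF.
......
......
F.FF..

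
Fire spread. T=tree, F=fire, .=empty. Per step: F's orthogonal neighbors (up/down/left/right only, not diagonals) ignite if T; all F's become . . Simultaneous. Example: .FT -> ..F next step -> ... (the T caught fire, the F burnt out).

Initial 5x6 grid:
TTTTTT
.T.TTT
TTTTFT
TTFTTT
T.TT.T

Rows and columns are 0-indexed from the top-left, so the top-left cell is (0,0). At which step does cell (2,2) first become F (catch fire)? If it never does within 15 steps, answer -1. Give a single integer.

Step 1: cell (2,2)='F' (+8 fires, +2 burnt)
  -> target ignites at step 1
Step 2: cell (2,2)='.' (+7 fires, +8 burnt)
Step 3: cell (2,2)='.' (+6 fires, +7 burnt)
Step 4: cell (2,2)='.' (+2 fires, +6 burnt)
Step 5: cell (2,2)='.' (+1 fires, +2 burnt)
Step 6: cell (2,2)='.' (+0 fires, +1 burnt)
  fire out at step 6

1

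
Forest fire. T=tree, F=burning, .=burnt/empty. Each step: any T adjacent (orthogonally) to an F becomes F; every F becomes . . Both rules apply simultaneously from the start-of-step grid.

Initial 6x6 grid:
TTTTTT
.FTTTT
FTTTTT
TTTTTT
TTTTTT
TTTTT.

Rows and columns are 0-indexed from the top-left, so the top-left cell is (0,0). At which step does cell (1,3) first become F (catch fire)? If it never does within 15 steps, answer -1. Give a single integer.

Step 1: cell (1,3)='T' (+4 fires, +2 burnt)
Step 2: cell (1,3)='F' (+6 fires, +4 burnt)
  -> target ignites at step 2
Step 3: cell (1,3)='.' (+6 fires, +6 burnt)
Step 4: cell (1,3)='.' (+6 fires, +6 burnt)
Step 5: cell (1,3)='.' (+5 fires, +6 burnt)
Step 6: cell (1,3)='.' (+3 fires, +5 burnt)
Step 7: cell (1,3)='.' (+2 fires, +3 burnt)
Step 8: cell (1,3)='.' (+0 fires, +2 burnt)
  fire out at step 8

2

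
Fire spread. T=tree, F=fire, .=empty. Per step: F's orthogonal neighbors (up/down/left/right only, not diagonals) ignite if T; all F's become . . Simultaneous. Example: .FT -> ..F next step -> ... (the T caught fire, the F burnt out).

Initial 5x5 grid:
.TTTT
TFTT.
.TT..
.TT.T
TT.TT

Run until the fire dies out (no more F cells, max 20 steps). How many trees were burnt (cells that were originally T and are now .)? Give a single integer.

Step 1: +4 fires, +1 burnt (F count now 4)
Step 2: +4 fires, +4 burnt (F count now 4)
Step 3: +3 fires, +4 burnt (F count now 3)
Step 4: +2 fires, +3 burnt (F count now 2)
Step 5: +0 fires, +2 burnt (F count now 0)
Fire out after step 5
Initially T: 16, now '.': 22
Total burnt (originally-T cells now '.'): 13

Answer: 13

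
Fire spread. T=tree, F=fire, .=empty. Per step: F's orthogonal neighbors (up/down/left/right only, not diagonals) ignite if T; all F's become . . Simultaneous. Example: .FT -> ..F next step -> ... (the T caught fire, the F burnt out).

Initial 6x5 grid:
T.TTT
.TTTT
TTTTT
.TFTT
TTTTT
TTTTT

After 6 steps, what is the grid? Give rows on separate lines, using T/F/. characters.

Step 1: 4 trees catch fire, 1 burn out
  T.TTT
  .TTTT
  TTFTT
  .F.FT
  TTFTT
  TTTTT
Step 2: 7 trees catch fire, 4 burn out
  T.TTT
  .TFTT
  TF.FT
  ....F
  TF.FT
  TTFTT
Step 3: 9 trees catch fire, 7 burn out
  T.FTT
  .F.FT
  F...F
  .....
  F...F
  TF.FT
Step 4: 4 trees catch fire, 9 burn out
  T..FT
  ....F
  .....
  .....
  .....
  F...F
Step 5: 1 trees catch fire, 4 burn out
  T...F
  .....
  .....
  .....
  .....
  .....
Step 6: 0 trees catch fire, 1 burn out
  T....
  .....
  .....
  .....
  .....
  .....

T....
.....
.....
.....
.....
.....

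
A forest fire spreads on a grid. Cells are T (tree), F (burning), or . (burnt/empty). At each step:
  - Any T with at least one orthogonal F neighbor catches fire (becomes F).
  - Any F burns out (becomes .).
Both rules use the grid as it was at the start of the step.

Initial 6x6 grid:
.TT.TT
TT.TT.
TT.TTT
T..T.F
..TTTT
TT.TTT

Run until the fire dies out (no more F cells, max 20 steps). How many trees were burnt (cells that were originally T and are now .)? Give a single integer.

Answer: 15

Derivation:
Step 1: +2 fires, +1 burnt (F count now 2)
Step 2: +3 fires, +2 burnt (F count now 3)
Step 3: +4 fires, +3 burnt (F count now 4)
Step 4: +5 fires, +4 burnt (F count now 5)
Step 5: +1 fires, +5 burnt (F count now 1)
Step 6: +0 fires, +1 burnt (F count now 0)
Fire out after step 6
Initially T: 24, now '.': 27
Total burnt (originally-T cells now '.'): 15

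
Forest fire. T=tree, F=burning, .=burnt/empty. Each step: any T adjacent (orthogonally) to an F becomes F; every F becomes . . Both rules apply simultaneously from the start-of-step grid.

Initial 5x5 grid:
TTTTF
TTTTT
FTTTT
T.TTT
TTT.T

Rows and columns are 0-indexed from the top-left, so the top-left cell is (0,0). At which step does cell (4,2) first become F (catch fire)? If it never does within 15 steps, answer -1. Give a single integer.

Step 1: cell (4,2)='T' (+5 fires, +2 burnt)
Step 2: cell (4,2)='T' (+7 fires, +5 burnt)
Step 3: cell (4,2)='T' (+6 fires, +7 burnt)
Step 4: cell (4,2)='F' (+3 fires, +6 burnt)
  -> target ignites at step 4
Step 5: cell (4,2)='.' (+0 fires, +3 burnt)
  fire out at step 5

4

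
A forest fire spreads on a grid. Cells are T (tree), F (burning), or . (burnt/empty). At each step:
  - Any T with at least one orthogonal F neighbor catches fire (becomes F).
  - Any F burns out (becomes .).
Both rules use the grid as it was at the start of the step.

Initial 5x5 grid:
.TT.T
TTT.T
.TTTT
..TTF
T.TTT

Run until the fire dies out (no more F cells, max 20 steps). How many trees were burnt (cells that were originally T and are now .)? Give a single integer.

Answer: 16

Derivation:
Step 1: +3 fires, +1 burnt (F count now 3)
Step 2: +4 fires, +3 burnt (F count now 4)
Step 3: +3 fires, +4 burnt (F count now 3)
Step 4: +2 fires, +3 burnt (F count now 2)
Step 5: +2 fires, +2 burnt (F count now 2)
Step 6: +2 fires, +2 burnt (F count now 2)
Step 7: +0 fires, +2 burnt (F count now 0)
Fire out after step 7
Initially T: 17, now '.': 24
Total burnt (originally-T cells now '.'): 16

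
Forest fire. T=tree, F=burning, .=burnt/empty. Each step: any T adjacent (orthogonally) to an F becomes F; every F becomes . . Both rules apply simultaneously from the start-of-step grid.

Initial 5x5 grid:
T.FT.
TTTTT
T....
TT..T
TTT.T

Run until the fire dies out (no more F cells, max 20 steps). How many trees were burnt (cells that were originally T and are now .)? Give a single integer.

Answer: 13

Derivation:
Step 1: +2 fires, +1 burnt (F count now 2)
Step 2: +2 fires, +2 burnt (F count now 2)
Step 3: +2 fires, +2 burnt (F count now 2)
Step 4: +2 fires, +2 burnt (F count now 2)
Step 5: +1 fires, +2 burnt (F count now 1)
Step 6: +2 fires, +1 burnt (F count now 2)
Step 7: +1 fires, +2 burnt (F count now 1)
Step 8: +1 fires, +1 burnt (F count now 1)
Step 9: +0 fires, +1 burnt (F count now 0)
Fire out after step 9
Initially T: 15, now '.': 23
Total burnt (originally-T cells now '.'): 13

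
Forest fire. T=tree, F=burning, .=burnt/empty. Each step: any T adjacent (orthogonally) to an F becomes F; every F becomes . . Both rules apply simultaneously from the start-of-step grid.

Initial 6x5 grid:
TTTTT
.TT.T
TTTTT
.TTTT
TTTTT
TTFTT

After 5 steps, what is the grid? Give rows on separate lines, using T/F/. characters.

Step 1: 3 trees catch fire, 1 burn out
  TTTTT
  .TT.T
  TTTTT
  .TTTT
  TTFTT
  TF.FT
Step 2: 5 trees catch fire, 3 burn out
  TTTTT
  .TT.T
  TTTTT
  .TFTT
  TF.FT
  F...F
Step 3: 5 trees catch fire, 5 burn out
  TTTTT
  .TT.T
  TTFTT
  .F.FT
  F...F
  .....
Step 4: 4 trees catch fire, 5 burn out
  TTTTT
  .TF.T
  TF.FT
  ....F
  .....
  .....
Step 5: 4 trees catch fire, 4 burn out
  TTFTT
  .F..T
  F...F
  .....
  .....
  .....

TTFTT
.F..T
F...F
.....
.....
.....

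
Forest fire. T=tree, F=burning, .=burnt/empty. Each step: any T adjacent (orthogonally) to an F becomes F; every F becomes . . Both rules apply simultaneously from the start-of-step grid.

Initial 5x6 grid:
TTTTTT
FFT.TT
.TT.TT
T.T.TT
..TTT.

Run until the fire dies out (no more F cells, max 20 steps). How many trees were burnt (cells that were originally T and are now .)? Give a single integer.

Answer: 19

Derivation:
Step 1: +4 fires, +2 burnt (F count now 4)
Step 2: +2 fires, +4 burnt (F count now 2)
Step 3: +2 fires, +2 burnt (F count now 2)
Step 4: +2 fires, +2 burnt (F count now 2)
Step 5: +3 fires, +2 burnt (F count now 3)
Step 6: +3 fires, +3 burnt (F count now 3)
Step 7: +2 fires, +3 burnt (F count now 2)
Step 8: +1 fires, +2 burnt (F count now 1)
Step 9: +0 fires, +1 burnt (F count now 0)
Fire out after step 9
Initially T: 20, now '.': 29
Total burnt (originally-T cells now '.'): 19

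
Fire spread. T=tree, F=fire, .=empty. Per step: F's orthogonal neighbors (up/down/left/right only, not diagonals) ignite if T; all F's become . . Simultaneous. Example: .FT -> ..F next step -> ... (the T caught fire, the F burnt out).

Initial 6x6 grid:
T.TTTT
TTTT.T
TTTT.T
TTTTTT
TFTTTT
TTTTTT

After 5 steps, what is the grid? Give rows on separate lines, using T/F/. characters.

Step 1: 4 trees catch fire, 1 burn out
  T.TTTT
  TTTT.T
  TTTT.T
  TFTTTT
  F.FTTT
  TFTTTT
Step 2: 6 trees catch fire, 4 burn out
  T.TTTT
  TTTT.T
  TFTT.T
  F.FTTT
  ...FTT
  F.FTTT
Step 3: 6 trees catch fire, 6 burn out
  T.TTTT
  TFTT.T
  F.FT.T
  ...FTT
  ....FT
  ...FTT
Step 4: 6 trees catch fire, 6 burn out
  T.TTTT
  F.FT.T
  ...F.T
  ....FT
  .....F
  ....FT
Step 5: 5 trees catch fire, 6 burn out
  F.FTTT
  ...F.T
  .....T
  .....F
  ......
  .....F

F.FTTT
...F.T
.....T
.....F
......
.....F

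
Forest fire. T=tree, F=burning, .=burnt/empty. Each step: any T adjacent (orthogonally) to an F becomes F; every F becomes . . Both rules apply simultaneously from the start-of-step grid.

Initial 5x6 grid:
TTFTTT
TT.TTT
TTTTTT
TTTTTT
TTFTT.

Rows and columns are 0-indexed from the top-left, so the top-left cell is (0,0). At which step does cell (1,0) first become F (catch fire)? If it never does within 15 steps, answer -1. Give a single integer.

Step 1: cell (1,0)='T' (+5 fires, +2 burnt)
Step 2: cell (1,0)='T' (+9 fires, +5 burnt)
Step 3: cell (1,0)='F' (+7 fires, +9 burnt)
  -> target ignites at step 3
Step 4: cell (1,0)='.' (+4 fires, +7 burnt)
Step 5: cell (1,0)='.' (+1 fires, +4 burnt)
Step 6: cell (1,0)='.' (+0 fires, +1 burnt)
  fire out at step 6

3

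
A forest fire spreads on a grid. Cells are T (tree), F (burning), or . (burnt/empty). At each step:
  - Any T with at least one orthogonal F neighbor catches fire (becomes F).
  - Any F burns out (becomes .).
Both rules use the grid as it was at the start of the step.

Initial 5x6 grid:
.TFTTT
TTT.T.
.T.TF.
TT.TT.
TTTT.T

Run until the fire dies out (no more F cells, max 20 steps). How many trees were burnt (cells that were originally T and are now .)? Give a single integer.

Step 1: +6 fires, +2 burnt (F count now 6)
Step 2: +3 fires, +6 burnt (F count now 3)
Step 3: +4 fires, +3 burnt (F count now 4)
Step 4: +2 fires, +4 burnt (F count now 2)
Step 5: +2 fires, +2 burnt (F count now 2)
Step 6: +1 fires, +2 burnt (F count now 1)
Step 7: +0 fires, +1 burnt (F count now 0)
Fire out after step 7
Initially T: 19, now '.': 29
Total burnt (originally-T cells now '.'): 18

Answer: 18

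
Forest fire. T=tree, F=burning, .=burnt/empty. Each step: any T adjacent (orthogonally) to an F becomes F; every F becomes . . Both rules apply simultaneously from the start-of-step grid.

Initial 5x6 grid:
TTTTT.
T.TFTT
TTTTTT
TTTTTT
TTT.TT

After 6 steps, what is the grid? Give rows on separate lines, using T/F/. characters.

Step 1: 4 trees catch fire, 1 burn out
  TTTFT.
  T.F.FT
  TTTFTT
  TTTTTT
  TTT.TT
Step 2: 6 trees catch fire, 4 burn out
  TTF.F.
  T....F
  TTF.FT
  TTTFTT
  TTT.TT
Step 3: 5 trees catch fire, 6 burn out
  TF....
  T.....
  TF...F
  TTF.FT
  TTT.TT
Step 4: 6 trees catch fire, 5 burn out
  F.....
  T.....
  F.....
  TF...F
  TTF.FT
Step 5: 4 trees catch fire, 6 burn out
  ......
  F.....
  ......
  F.....
  TF...F
Step 6: 1 trees catch fire, 4 burn out
  ......
  ......
  ......
  ......
  F.....

......
......
......
......
F.....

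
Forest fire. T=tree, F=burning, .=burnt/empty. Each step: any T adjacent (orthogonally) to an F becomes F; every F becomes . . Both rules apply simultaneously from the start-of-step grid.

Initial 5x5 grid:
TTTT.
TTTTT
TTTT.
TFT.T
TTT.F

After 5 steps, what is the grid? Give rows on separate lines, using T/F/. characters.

Step 1: 5 trees catch fire, 2 burn out
  TTTT.
  TTTTT
  TFTT.
  F.F.F
  TFT..
Step 2: 5 trees catch fire, 5 burn out
  TTTT.
  TFTTT
  F.FT.
  .....
  F.F..
Step 3: 4 trees catch fire, 5 burn out
  TFTT.
  F.FTT
  ...F.
  .....
  .....
Step 4: 3 trees catch fire, 4 burn out
  F.FT.
  ...FT
  .....
  .....
  .....
Step 5: 2 trees catch fire, 3 burn out
  ...F.
  ....F
  .....
  .....
  .....

...F.
....F
.....
.....
.....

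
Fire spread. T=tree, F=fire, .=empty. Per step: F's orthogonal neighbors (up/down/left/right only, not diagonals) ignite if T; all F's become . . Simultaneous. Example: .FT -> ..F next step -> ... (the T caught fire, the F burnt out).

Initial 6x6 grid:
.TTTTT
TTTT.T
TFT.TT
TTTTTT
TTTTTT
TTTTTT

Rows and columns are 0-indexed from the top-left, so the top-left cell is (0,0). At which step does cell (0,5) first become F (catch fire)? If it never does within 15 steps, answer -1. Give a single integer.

Step 1: cell (0,5)='T' (+4 fires, +1 burnt)
Step 2: cell (0,5)='T' (+6 fires, +4 burnt)
Step 3: cell (0,5)='T' (+6 fires, +6 burnt)
Step 4: cell (0,5)='T' (+5 fires, +6 burnt)
Step 5: cell (0,5)='T' (+5 fires, +5 burnt)
Step 6: cell (0,5)='F' (+4 fires, +5 burnt)
  -> target ignites at step 6
Step 7: cell (0,5)='.' (+2 fires, +4 burnt)
Step 8: cell (0,5)='.' (+0 fires, +2 burnt)
  fire out at step 8

6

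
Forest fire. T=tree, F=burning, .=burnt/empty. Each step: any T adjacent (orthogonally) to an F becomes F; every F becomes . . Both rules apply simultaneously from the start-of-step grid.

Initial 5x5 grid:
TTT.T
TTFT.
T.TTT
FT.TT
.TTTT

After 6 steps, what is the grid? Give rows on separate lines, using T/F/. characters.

Step 1: 6 trees catch fire, 2 burn out
  TTF.T
  TF.F.
  F.FTT
  .F.TT
  .TTTT
Step 2: 4 trees catch fire, 6 burn out
  TF..T
  F....
  ...FT
  ...TT
  .FTTT
Step 3: 4 trees catch fire, 4 burn out
  F...T
  .....
  ....F
  ...FT
  ..FTT
Step 4: 2 trees catch fire, 4 burn out
  ....T
  .....
  .....
  ....F
  ...FT
Step 5: 1 trees catch fire, 2 burn out
  ....T
  .....
  .....
  .....
  ....F
Step 6: 0 trees catch fire, 1 burn out
  ....T
  .....
  .....
  .....
  .....

....T
.....
.....
.....
.....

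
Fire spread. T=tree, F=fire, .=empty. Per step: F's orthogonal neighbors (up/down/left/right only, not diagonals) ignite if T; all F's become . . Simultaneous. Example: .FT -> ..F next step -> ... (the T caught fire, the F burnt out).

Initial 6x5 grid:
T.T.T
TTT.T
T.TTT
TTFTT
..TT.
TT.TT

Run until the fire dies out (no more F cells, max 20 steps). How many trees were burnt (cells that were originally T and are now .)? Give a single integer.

Answer: 19

Derivation:
Step 1: +4 fires, +1 burnt (F count now 4)
Step 2: +5 fires, +4 burnt (F count now 5)
Step 3: +5 fires, +5 burnt (F count now 5)
Step 4: +3 fires, +5 burnt (F count now 3)
Step 5: +2 fires, +3 burnt (F count now 2)
Step 6: +0 fires, +2 burnt (F count now 0)
Fire out after step 6
Initially T: 21, now '.': 28
Total burnt (originally-T cells now '.'): 19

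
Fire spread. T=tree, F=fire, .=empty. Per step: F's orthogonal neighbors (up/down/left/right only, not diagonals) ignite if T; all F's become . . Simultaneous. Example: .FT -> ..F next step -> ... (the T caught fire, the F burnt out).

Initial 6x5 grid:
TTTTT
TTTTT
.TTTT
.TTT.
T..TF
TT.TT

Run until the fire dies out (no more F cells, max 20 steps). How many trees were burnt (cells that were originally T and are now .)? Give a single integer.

Step 1: +2 fires, +1 burnt (F count now 2)
Step 2: +2 fires, +2 burnt (F count now 2)
Step 3: +2 fires, +2 burnt (F count now 2)
Step 4: +4 fires, +2 burnt (F count now 4)
Step 5: +4 fires, +4 burnt (F count now 4)
Step 6: +3 fires, +4 burnt (F count now 3)
Step 7: +2 fires, +3 burnt (F count now 2)
Step 8: +1 fires, +2 burnt (F count now 1)
Step 9: +0 fires, +1 burnt (F count now 0)
Fire out after step 9
Initially T: 23, now '.': 27
Total burnt (originally-T cells now '.'): 20

Answer: 20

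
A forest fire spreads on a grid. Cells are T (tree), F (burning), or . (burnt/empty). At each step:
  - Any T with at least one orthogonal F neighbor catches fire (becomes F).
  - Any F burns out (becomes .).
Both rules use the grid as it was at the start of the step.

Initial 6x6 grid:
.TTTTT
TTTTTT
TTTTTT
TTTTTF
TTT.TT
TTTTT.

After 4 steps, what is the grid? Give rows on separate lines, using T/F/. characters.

Step 1: 3 trees catch fire, 1 burn out
  .TTTTT
  TTTTTT
  TTTTTF
  TTTTF.
  TTT.TF
  TTTTT.
Step 2: 4 trees catch fire, 3 burn out
  .TTTTT
  TTTTTF
  TTTTF.
  TTTF..
  TTT.F.
  TTTTT.
Step 3: 5 trees catch fire, 4 burn out
  .TTTTF
  TTTTF.
  TTTF..
  TTF...
  TTT...
  TTTTF.
Step 4: 6 trees catch fire, 5 burn out
  .TTTF.
  TTTF..
  TTF...
  TF....
  TTF...
  TTTF..

.TTTF.
TTTF..
TTF...
TF....
TTF...
TTTF..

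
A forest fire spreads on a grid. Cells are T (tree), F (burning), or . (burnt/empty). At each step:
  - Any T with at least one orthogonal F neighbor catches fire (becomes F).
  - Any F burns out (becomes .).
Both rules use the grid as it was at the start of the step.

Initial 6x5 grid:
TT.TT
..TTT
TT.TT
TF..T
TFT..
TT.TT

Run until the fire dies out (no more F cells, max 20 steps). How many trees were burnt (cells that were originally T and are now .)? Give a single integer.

Answer: 7

Derivation:
Step 1: +5 fires, +2 burnt (F count now 5)
Step 2: +2 fires, +5 burnt (F count now 2)
Step 3: +0 fires, +2 burnt (F count now 0)
Fire out after step 3
Initially T: 19, now '.': 18
Total burnt (originally-T cells now '.'): 7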